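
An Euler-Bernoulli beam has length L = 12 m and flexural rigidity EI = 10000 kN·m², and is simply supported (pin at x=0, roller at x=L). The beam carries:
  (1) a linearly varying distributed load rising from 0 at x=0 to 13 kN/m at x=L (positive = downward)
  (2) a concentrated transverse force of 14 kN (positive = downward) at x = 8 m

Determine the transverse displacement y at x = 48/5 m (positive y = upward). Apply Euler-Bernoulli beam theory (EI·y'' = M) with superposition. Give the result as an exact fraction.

y(48/5) = -4021544/29296875 m

Load 1 — triangular load w₀=13 kN/m (0→w₀ over full span):
  y_1 = -w₀x(7L⁴-10L²x²+3x⁴)/(360LEI) = -13·(48/5)·(7·12⁴-10·12²·(48/5)²+3·(48/5)⁴)/(360·12·10000) = -1069848/9765625 m
Load 2 — point force P=14 kN at a=8 m (b=L-a=4):
  y_2 = -Pa(L-x)(2Lx-a²-x²)/(6LEI)  [x>a] = -14·8·(12-(48/5))·(2·12·(48/5)-8²-(48/5)²)/(6·12·10000) = -6496/234375 m
Superposition: y = Σ y_i = -4021544/29296875 m ≈ -0.137269 m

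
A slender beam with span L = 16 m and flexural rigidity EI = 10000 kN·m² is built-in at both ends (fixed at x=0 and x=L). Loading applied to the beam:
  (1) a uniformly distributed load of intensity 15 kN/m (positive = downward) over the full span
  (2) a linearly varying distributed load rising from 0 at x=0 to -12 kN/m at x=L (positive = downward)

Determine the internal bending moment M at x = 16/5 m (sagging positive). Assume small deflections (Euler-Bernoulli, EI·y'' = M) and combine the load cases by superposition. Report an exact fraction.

Load 1 — uniform load w=15 kN/m over full span:
  M_1 = wLx/2 - wL²/12 - wx²/2 = 15·16·(16/5)/2 - 15·16²/12 - 15·(16/5)²/2 = -64/5 kN·m
Load 2 — triangular load w₀=-12 kN/m (0→w₀ over full span):
  M_2 = 3w₀Lx/20 - w₀L²/30 - w₀x³/(6L) = 3·(-12)·16·(16/5)/20 - (-12)·16²/30 - (-12)·(16/5)³/(6·16) = 1792/125 kN·m
Superposition: M = Σ M_i = 192/125 kN·m ≈ 1.536000 kN·m

M(16/5) = 192/125 kN·m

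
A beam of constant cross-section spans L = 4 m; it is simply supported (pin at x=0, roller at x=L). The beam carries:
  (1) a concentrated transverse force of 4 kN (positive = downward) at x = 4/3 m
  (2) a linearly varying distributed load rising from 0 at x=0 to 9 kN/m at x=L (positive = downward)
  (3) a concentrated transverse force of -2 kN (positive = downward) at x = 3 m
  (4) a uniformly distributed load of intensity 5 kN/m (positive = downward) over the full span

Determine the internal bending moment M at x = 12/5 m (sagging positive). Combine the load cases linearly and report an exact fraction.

M(12/5) = 7406/375 kN·m

Load 1 — point force P=4 kN at a=4/3 m (b=L-a=8/3):
  M_1 = Pa(L-x)/L  [x>a] = 4·(4/3)·(4-(12/5))/4 = 32/15 kN·m
Load 2 — triangular load w₀=9 kN/m (0→w₀ over full span):
  M_2 = w₀Lx/6 - w₀x³/(6L) = 9·4·(12/5)/6 - 9·(12/5)³/(6·4) = 1152/125 kN·m
Load 3 — point force P=-2 kN at a=3 m (b=L-a=1):
  M_3 = Pbx/L  [x≤a] = (-2)·1·(12/5)/4 = -6/5 kN·m
Load 4 — uniform load w=5 kN/m over full span:
  M_4 = wx(L-x)/2 = 5·(12/5)·(4-(12/5))/2 = 48/5 kN·m
Superposition: M = Σ M_i = 7406/375 kN·m ≈ 19.749333 kN·m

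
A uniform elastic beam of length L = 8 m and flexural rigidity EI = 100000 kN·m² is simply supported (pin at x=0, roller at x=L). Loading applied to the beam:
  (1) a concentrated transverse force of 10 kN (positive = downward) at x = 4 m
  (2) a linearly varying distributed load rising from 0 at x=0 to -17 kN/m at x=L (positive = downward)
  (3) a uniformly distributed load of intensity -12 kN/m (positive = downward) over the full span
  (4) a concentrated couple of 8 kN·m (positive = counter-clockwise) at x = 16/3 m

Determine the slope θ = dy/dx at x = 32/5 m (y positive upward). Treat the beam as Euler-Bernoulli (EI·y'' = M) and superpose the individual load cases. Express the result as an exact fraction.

Load 1 — point force P=10 kN at a=4 m (b=L-a=4):
  θ_1 = -Pa(2L²-6Lx+3x²+a²)/(6LEI)  [x>a] = -10·4·(2·8²-6·8·(32/5)+3·(32/5)²+4²)/(6·8·100000) = 21/62500 rad
Load 2 — triangular load w₀=-17 kN/m (0→w₀ over full span):
  θ_2 = -w₀(7L⁴-30L²x²+15x⁴)/(360LEI) = -(-17)·(7·8⁴-30·8²·(32/5)²+15·(32/5)⁴)/(360·8·100000) = -25738/17578125 rad
Load 3 — uniform load w=-12 kN/m over full span:
  θ_3 = -w(L³-6Lx²+4x³)/(24EI) = -(-12)·(8³-6·8·(32/5)²+4·(32/5)³)/(24·100000) = -792/390625 rad
Load 4 — applied couple M₀=8 kN·m at a=16/3 m (b=L-a=8/3):
  θ_4 = (M₀x²/(2L)-M₀(x-a)+C₁)/EI  [x>a] with C₁=M₀(3b²-L²)/(6L)=-64/9 = (8·(32/5)²/(2·8)-8·((32/5)-(16/3))+(-64/9))/100000 = 34/703125 rad
Superposition: θ = Σ θ_i = -72829/23437500 rad ≈ -0.003107 rad

θ(32/5) = -72829/23437500 rad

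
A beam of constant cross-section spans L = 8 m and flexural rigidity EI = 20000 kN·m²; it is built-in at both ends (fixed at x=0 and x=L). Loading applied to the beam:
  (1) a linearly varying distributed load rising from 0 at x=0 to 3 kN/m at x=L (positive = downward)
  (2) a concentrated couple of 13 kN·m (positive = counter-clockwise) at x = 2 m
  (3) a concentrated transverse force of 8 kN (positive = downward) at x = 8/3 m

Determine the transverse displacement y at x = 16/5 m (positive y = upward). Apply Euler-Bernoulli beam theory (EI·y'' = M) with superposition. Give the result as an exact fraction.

Load 1 — triangular load w₀=3 kN/m (0→w₀ over full span):
  y_1 = -w₀x²(L-x)²(x+2L)/(120LEI) = -3·(16/5)²·(8-(16/5))²·((16/5)+2·8)/(120·8·20000) = -6912/9765625 m
Load 2 — applied couple M₀=13 kN·m at a=2 m (b=L-a=6):
  y_2 = (R_Ax³/6 - M_Ax²/2 - M₀(x-a)²/2)/EI  [x>a] with R_A=117/64, M_A=-39/16 = ((117/64)·(16/5)³/6 - (-39/16)·(16/5)²/2 - 13·((16/5)-2)²/2)/20000 = 819/1250000 m
Load 3 — point force P=8 kN at a=8/3 m (b=L-a=16/3):
  y_3 = -Pa²(L-x)²(3bL-(3b+a)(L-x))/(6L³EI)  [x>a] = -8·(8/3)²·(8-(16/5))²·(3·(16/3)·8-(3·(16/3)+(8/3))·(8-(16/5)))/(6·8³·20000) = -64/78125 m
Superposition: y = Σ y_i = -136217/156250000 m ≈ -0.000872 m

y(16/5) = -136217/156250000 m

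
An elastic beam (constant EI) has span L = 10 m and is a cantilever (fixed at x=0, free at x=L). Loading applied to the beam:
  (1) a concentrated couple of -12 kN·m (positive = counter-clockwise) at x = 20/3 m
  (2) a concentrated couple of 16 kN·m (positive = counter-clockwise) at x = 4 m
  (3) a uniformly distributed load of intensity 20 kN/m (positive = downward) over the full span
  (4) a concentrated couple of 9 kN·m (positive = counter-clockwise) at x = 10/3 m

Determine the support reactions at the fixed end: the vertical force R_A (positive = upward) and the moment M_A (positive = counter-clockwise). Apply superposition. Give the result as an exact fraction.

R_A = 200 kN, M_A = 987 kN·m

Load 1 — applied couple M₀=-12 kN·m at a=20/3 m (b=L-a=10/3):
  R_A = 0 kN
  M_A = -M₀ = -(-12) = 12 kN·m
Load 2 — applied couple M₀=16 kN·m at a=4 m (b=L-a=6):
  R_A = 0 kN
  M_A = -M₀ = -16 kN·m
Load 3 — uniform load w=20 kN/m over full span:
  R_A = wL = 20·10 = 200 kN
  M_A = wL²/2 = 20·10²/2 = 1000 kN·m
Load 4 — applied couple M₀=9 kN·m at a=10/3 m (b=L-a=20/3):
  R_A = 0 kN
  M_A = -M₀ = -9 kN·m
Superposition: R_A = 200 kN, M_A = 987 kN·m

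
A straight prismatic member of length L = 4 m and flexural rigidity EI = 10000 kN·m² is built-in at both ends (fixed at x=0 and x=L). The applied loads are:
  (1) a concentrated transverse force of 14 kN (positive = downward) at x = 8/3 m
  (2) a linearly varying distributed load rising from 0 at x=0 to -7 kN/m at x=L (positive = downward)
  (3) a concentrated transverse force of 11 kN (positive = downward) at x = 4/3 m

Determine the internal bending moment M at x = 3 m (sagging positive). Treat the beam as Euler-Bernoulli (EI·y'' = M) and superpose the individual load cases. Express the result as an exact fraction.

Load 1 — point force P=14 kN at a=8/3 m (b=L-a=4/3):
  M_1 = Pa²(a+3b)(L-x)/L³ - Pa²b/L²  [x>a] = 14·(8/3)²·((8/3)+3·(4/3))·(4-3)/4³ - 14·(8/3)²·(4/3)/4² = 56/27 kN·m
Load 2 — triangular load w₀=-7 kN/m (0→w₀ over full span):
  M_2 = 3w₀Lx/20 - w₀L²/30 - w₀x³/(6L) = 3·(-7)·4·3/20 - (-7)·4²/30 - (-7)·3³/(6·4) = -119/120 kN·m
Load 3 — point force P=11 kN at a=4/3 m (b=L-a=8/3):
  M_3 = Pa²(a+3b)(L-x)/L³ - Pa²b/L²  [x>a] = 11·(4/3)²·((4/3)+3·(8/3))·(4-3)/4³ - 11·(4/3)²·(8/3)/4² = -11/27 kN·m
Superposition: M = Σ M_i = 27/40 kN·m ≈ 0.675000 kN·m

M(3) = 27/40 kN·m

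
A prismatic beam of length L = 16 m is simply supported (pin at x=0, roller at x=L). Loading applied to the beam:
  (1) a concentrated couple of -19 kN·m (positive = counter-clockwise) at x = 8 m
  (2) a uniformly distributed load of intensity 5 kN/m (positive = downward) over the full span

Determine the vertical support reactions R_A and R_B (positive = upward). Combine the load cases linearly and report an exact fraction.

Load 1 — applied couple M₀=-19 kN·m at a=8 m (b=L-a=8):
  R_A = M₀/L = (-19)/16 = -19/16 kN
  R_B = -M₀/L = -(-19)/16 = 19/16 kN
Load 2 — uniform load w=5 kN/m over full span:
  R_A = wL/2 = 5·16/2 = 40 kN
  R_B = wL/2 = 5·16/2 = 40 kN
Superposition: R_A = 621/16 kN, R_B = 659/16 kN

R_A = 621/16 kN, R_B = 659/16 kN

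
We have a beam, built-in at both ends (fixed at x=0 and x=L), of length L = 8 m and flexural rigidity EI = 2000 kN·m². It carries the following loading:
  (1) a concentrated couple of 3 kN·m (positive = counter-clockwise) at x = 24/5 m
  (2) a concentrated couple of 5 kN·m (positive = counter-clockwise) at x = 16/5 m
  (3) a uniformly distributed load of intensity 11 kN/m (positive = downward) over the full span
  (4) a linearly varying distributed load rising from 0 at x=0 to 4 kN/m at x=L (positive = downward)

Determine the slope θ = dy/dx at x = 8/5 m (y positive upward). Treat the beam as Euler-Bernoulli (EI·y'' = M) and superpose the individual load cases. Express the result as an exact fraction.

θ(8/5) = -2501/93750 rad

Load 1 — applied couple M₀=3 kN·m at a=24/5 m (b=L-a=16/5):
  θ_1 = (R_Ax²/2 - M_Ax)/EI  [x≤a] with R_A=27/50, M_A=24/25 = ((27/50)·(8/5)²/2 - (24/25)·(8/5))/2000 = -33/78125 rad
Load 2 — applied couple M₀=5 kN·m at a=16/5 m (b=L-a=24/5):
  θ_2 = (R_Ax²/2 - M_Ax)/EI  [x≤a] with R_A=9/10, M_A=3/5 = ((9/10)·(8/5)²/2 - (3/5)·(8/5))/2000 = 3/31250 rad
Load 3 — uniform load w=11 kN/m over full span:
  θ_3 = -wx(L-x)(L-2x)/(12EI) = -11·(8/5)·(8-(8/5))·(8-2·(8/5))/(12·2000) = -352/15625 rad
Load 4 — triangular load w₀=4 kN/m (0→w₀ over full span):
  θ_4 = -w₀(2x(L-x)(L-2x)(x+2L)+x²(L-x)²)/(120LEI) = -4·(2·(8/5)·(8-(8/5))·(8-2·(8/5))·((8/5)+2·8)+(8/5)²·(8-(8/5))²)/(120·8·2000) = -896/234375 rad
Superposition: θ = Σ θ_i = -2501/93750 rad ≈ -0.026677 rad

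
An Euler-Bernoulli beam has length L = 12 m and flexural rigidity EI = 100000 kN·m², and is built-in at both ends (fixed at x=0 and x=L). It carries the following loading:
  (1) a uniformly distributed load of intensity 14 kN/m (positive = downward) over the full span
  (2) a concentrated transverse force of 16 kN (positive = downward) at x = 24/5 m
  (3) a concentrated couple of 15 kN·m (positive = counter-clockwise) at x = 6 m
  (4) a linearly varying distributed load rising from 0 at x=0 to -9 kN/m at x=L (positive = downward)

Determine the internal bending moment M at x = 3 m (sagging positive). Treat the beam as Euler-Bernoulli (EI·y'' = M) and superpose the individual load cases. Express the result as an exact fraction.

Load 1 — uniform load w=14 kN/m over full span:
  M_1 = wLx/2 - wL²/12 - wx²/2 = 14·12·3/2 - 14·12²/12 - 14·3²/2 = 21 kN·m
Load 2 — point force P=16 kN at a=24/5 m (b=L-a=36/5):
  M_2 = Pb²(3a+b)x/L³ - Pab²/L²  [x≤a] = 16·(36/5)²·(3·(24/5)+(36/5))·3/12³ - 16·(24/5)·(36/5)²/12² = 432/125 kN·m
Load 3 — applied couple M₀=15 kN·m at a=6 m (b=L-a=6):
  M_3 = R_Ax - M_A  [x≤a] with R_A=15/8, M_A=15/4 = (15/8)·3 - (15/4) = 15/8 kN·m
Load 4 — triangular load w₀=-9 kN/m (0→w₀ over full span):
  M_4 = 3w₀Lx/20 - w₀L²/30 - w₀x³/(6L) = 3·(-9)·12·3/20 - (-9)·12²/30 - (-9)·3³/(6·12) = -81/40 kN·m
Superposition: M = Σ M_i = 12153/500 kN·m ≈ 24.306000 kN·m

M(3) = 12153/500 kN·m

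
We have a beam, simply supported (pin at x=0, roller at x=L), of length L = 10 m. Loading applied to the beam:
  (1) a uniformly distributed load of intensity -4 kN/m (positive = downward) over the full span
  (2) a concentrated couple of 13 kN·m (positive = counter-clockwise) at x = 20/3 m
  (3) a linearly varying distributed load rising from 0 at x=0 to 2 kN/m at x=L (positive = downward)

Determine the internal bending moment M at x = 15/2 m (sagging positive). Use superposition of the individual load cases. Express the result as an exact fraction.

Load 1 — uniform load w=-4 kN/m over full span:
  M_1 = wx(L-x)/2 = (-4)·(15/2)·(10-(15/2))/2 = -75/2 kN·m
Load 2 — applied couple M₀=13 kN·m at a=20/3 m (b=L-a=10/3):
  M_2 = M₀x/L - M₀  [x>a] = 13·(15/2)/10 - 13 = -13/4 kN·m
Load 3 — triangular load w₀=2 kN/m (0→w₀ over full span):
  M_3 = w₀Lx/6 - w₀x³/(6L) = 2·10·(15/2)/6 - 2·(15/2)³/(6·10) = 175/16 kN·m
Superposition: M = Σ M_i = -477/16 kN·m ≈ -29.812500 kN·m

M(15/2) = -477/16 kN·m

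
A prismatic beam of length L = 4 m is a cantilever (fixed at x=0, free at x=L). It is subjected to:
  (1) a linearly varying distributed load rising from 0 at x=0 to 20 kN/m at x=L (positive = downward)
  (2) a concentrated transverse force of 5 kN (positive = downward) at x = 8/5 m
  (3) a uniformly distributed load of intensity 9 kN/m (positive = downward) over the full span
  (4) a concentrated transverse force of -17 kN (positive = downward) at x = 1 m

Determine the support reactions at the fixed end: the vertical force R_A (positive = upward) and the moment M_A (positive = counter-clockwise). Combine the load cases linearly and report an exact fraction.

Load 1 — triangular load w₀=20 kN/m (0→w₀ over full span):
  R_A = w₀L/2 = 20·4/2 = 40 kN
  M_A = w₀L²/3 = 20·4²/3 = 320/3 kN·m
Load 2 — point force P=5 kN at a=8/5 m (b=L-a=12/5):
  R_A = P = 5 kN
  M_A = Pa = 5·(8/5) = 8 kN·m
Load 3 — uniform load w=9 kN/m over full span:
  R_A = wL = 9·4 = 36 kN
  M_A = wL²/2 = 9·4²/2 = 72 kN·m
Load 4 — point force P=-17 kN at a=1 m (b=L-a=3):
  R_A = P = (-17) = -17 kN
  M_A = Pa = (-17)·1 = -17 kN·m
Superposition: R_A = 64 kN, M_A = 509/3 kN·m

R_A = 64 kN, M_A = 509/3 kN·m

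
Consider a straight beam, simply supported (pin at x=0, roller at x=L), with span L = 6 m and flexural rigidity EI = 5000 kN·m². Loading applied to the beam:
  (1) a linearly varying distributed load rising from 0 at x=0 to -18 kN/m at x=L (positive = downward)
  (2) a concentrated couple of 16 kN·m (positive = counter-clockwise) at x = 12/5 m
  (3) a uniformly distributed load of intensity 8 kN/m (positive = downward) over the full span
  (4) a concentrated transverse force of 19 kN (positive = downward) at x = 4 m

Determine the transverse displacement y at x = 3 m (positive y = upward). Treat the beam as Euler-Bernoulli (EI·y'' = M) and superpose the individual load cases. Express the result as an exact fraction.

Load 1 — triangular load w₀=-18 kN/m (0→w₀ over full span):
  y_1 = -w₀x(7L⁴-10L²x²+3x⁴)/(360LEI) = -(-18)·3·(7·6⁴-10·6²·3²+3·3⁴)/(360·6·5000) = 243/8000 m
Load 2 — applied couple M₀=16 kN·m at a=12/5 m (b=L-a=18/5):
  y_2 = (M₀x³/(6L)-M₀(x-a)²/2+C₁x)/EI  [x>a] with C₁=M₀(3b²-L²)/(6L)=32/25 = (16·3³/(6·6)-16·(3-(12/5))²/2+(32/25)·3)/5000 = 81/31250 m
Load 3 — uniform load w=8 kN/m over full span:
  y_3 = -wx(L³-2Lx²+x³)/(24EI) = -8·3·(6³-2·6·3²+3³)/(24·5000) = -27/1000 m
Load 4 — point force P=19 kN at a=4 m (b=L-a=2):
  y_4 = -Pbx(L²-b²-x²)/(6LEI)  [x≤a] = -19·2·3·(6²-2²-3²)/(6·6·5000) = -437/30000 m
Superposition: y = Σ y_i = -25799/3000000 m ≈ -0.008600 m

y(3) = -25799/3000000 m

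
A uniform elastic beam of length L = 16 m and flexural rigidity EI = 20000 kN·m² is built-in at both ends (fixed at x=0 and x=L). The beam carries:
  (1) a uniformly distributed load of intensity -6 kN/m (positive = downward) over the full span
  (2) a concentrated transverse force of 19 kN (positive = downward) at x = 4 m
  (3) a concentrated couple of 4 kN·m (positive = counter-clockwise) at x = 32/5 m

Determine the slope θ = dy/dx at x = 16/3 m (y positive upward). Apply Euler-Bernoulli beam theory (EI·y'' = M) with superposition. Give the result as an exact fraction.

θ(16/3) = 11591/1687500 rad

Load 1 — uniform load w=-6 kN/m over full span:
  θ_1 = -wx(L-x)(L-2x)/(12EI) = -(-6)·(16/3)·(16-(16/3))·(16-2·(16/3))/(12·20000) = 128/16875 rad
Load 2 — point force P=19 kN at a=4 m (b=L-a=12):
  θ_2 = Pa²(L-x)(2bL-(3b+a)(L-x))/(2L³EI)  [x>a] = 19·4²·(16-(16/3))·(2·12·16-(3·12+4)·(16-(16/3)))/(2·16³·20000) = -19/22500 rad
Load 3 — applied couple M₀=4 kN·m at a=32/5 m (b=L-a=48/5):
  θ_3 = (R_Ax²/2 - M_Ax)/EI  [x≤a] with R_A=9/25, M_A=12/25 = ((9/25)·(16/3)²/2 - (12/25)·(16/3))/20000 = 2/15625 rad
Superposition: θ = Σ θ_i = 11591/1687500 rad ≈ 0.006869 rad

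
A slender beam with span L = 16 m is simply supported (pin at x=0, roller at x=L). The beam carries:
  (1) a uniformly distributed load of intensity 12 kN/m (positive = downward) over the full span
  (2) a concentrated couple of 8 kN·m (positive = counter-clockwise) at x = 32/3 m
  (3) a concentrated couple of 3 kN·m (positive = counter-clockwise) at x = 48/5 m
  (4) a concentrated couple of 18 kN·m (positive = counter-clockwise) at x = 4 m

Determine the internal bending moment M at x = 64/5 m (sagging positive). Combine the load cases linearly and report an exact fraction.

M(64/5) = 5999/25 kN·m

Load 1 — uniform load w=12 kN/m over full span:
  M_1 = wx(L-x)/2 = 12·(64/5)·(16-(64/5))/2 = 6144/25 kN·m
Load 2 — applied couple M₀=8 kN·m at a=32/3 m (b=L-a=16/3):
  M_2 = M₀x/L - M₀  [x>a] = 8·(64/5)/16 - 8 = -8/5 kN·m
Load 3 — applied couple M₀=3 kN·m at a=48/5 m (b=L-a=32/5):
  M_3 = M₀x/L - M₀  [x>a] = 3·(64/5)/16 - 3 = -3/5 kN·m
Load 4 — applied couple M₀=18 kN·m at a=4 m (b=L-a=12):
  M_4 = M₀x/L - M₀  [x>a] = 18·(64/5)/16 - 18 = -18/5 kN·m
Superposition: M = Σ M_i = 5999/25 kN·m ≈ 239.960000 kN·m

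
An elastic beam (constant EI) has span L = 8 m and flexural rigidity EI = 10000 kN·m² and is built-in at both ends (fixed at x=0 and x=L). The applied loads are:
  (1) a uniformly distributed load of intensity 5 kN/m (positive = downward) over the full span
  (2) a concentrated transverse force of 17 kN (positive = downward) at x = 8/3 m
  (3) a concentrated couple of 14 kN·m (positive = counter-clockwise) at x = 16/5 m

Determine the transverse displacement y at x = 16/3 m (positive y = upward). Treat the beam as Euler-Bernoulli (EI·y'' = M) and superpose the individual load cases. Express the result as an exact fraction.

y(16/3) = -191584/34171875 m

Load 1 — uniform load w=5 kN/m over full span:
  y_1 = -wx²(L-x)²/(24EI) = -5·(16/3)²·(8-(16/3))²/(24·10000) = -128/30375 m
Load 2 — point force P=17 kN at a=8/3 m (b=L-a=16/3):
  y_2 = -Pa²(L-x)²(3bL-(3b+a)(L-x))/(6L³EI)  [x>a] = -17·(8/3)²·(8-(16/3))²·(3·(16/3)·8-(3·(16/3)+(8/3))·(8-(16/3)))/(6·8³·10000) = -2992/1366875 m
Load 3 — applied couple M₀=14 kN·m at a=16/5 m (b=L-a=24/5):
  y_3 = (R_Ax³/6 - M_Ax²/2 - M₀(x-a)²/2)/EI  [x>a] with R_A=63/25, M_A=42/25 = ((63/25)·(16/3)³/6 - (42/25)·(16/3)²/2 - 14·((16/3)-(16/5))²/2)/10000 = 112/140625 m
Superposition: y = Σ y_i = -191584/34171875 m ≈ -0.005606 m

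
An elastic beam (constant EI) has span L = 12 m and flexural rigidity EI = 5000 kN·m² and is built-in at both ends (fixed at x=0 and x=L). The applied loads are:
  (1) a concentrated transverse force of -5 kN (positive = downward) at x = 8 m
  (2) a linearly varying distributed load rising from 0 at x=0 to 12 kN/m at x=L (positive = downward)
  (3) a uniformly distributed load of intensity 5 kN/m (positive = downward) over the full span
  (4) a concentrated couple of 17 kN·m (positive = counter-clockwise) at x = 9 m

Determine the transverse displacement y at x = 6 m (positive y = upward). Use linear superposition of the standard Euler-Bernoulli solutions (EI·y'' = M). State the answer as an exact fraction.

y(6) = -7187/60000 m

Load 1 — point force P=-5 kN at a=8 m (b=L-a=4):
  y_1 = -Pb²x²(3aL-(3a+b)x)/(6L³EI)  [x≤a] = -(-5)·4²·6²·(3·8·12-(3·8+4)·6)/(6·12³·5000) = 1/150 m
Load 2 — triangular load w₀=12 kN/m (0→w₀ over full span):
  y_2 = -w₀x²(L-x)²(x+2L)/(120LEI) = -12·6²·(12-6)²·(6+2·12)/(120·12·5000) = -81/1250 m
Load 3 — uniform load w=5 kN/m over full span:
  y_3 = -wx²(L-x)²/(24EI) = -5·6²·(12-6)²/(24·5000) = -27/500 m
Load 4 — applied couple M₀=17 kN·m at a=9 m (b=L-a=3):
  y_4 = (R_Ax³/6 - M_Ax²/2)/EI  [x≤a] with R_A=51/32, M_A=85/16 = ((51/32)·6³/6 - (85/16)·6²/2)/5000 = -153/20000 m
Superposition: y = Σ y_i = -7187/60000 m ≈ -0.119783 m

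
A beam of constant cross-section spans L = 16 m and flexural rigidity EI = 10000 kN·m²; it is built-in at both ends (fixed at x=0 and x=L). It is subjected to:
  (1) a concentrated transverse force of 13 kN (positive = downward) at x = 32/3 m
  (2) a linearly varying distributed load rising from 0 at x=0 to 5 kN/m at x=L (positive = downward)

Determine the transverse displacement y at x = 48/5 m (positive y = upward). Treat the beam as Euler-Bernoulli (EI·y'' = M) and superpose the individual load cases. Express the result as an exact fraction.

Load 1 — point force P=13 kN at a=32/3 m (b=L-a=16/3):
  y_1 = -Pb²x²(3aL-(3a+b)x)/(6L³EI)  [x≤a] = -13·(16/3)²·(48/5)²·(3·(32/3)·16-(3·(32/3)+(16/3))·(48/5))/(6·16³·10000) = -1664/78125 m
Load 2 — triangular load w₀=5 kN/m (0→w₀ over full span):
  y_2 = -w₀x²(L-x)²(x+2L)/(120LEI) = -5·(48/5)²·(16-(48/5))²·((48/5)+2·16)/(120·16·10000) = -79872/1953125 m
Superposition: y = Σ y_i = -121472/1953125 m ≈ -0.062194 m

y(48/5) = -121472/1953125 m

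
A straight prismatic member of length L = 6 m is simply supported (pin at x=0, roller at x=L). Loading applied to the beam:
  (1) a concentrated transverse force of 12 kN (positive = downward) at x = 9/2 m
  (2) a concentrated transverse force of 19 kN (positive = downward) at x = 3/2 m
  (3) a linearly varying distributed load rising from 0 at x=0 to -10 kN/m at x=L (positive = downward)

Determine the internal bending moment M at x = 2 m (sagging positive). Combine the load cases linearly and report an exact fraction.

Load 1 — point force P=12 kN at a=9/2 m (b=L-a=3/2):
  M_1 = Pbx/L  [x≤a] = 12·(3/2)·2/6 = 6 kN·m
Load 2 — point force P=19 kN at a=3/2 m (b=L-a=9/2):
  M_2 = Pa(L-x)/L  [x>a] = 19·(3/2)·(6-2)/6 = 19 kN·m
Load 3 — triangular load w₀=-10 kN/m (0→w₀ over full span):
  M_3 = w₀Lx/6 - w₀x³/(6L) = (-10)·6·2/6 - (-10)·2³/(6·6) = -160/9 kN·m
Superposition: M = Σ M_i = 65/9 kN·m ≈ 7.222222 kN·m

M(2) = 65/9 kN·m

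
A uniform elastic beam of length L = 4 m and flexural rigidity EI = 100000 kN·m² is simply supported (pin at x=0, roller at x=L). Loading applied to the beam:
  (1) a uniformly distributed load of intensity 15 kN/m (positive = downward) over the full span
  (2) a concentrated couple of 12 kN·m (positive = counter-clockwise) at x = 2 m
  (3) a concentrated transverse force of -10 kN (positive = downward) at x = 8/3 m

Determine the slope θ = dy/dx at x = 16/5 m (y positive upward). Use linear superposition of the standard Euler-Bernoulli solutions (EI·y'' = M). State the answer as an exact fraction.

θ(16/5) = 23183/101250000 rad

Load 1 — uniform load w=15 kN/m over full span:
  θ_1 = -w(L³-6Lx²+4x³)/(24EI) = -15·(4³-6·4·(16/5)²+4·(16/5)³)/(24·100000) = 99/312500 rad
Load 2 — applied couple M₀=12 kN·m at a=2 m (b=L-a=2):
  θ_2 = (M₀x²/(2L)-M₀(x-a)+C₁)/EI  [x>a] with C₁=M₀(3b²-L²)/(6L)=-2 = (12·(16/5)²/(2·4)-12·((16/5)-2)+(-2))/100000 = -13/1250000 rad
Load 3 — point force P=-10 kN at a=8/3 m (b=L-a=4/3):
  θ_3 = -Pa(2L²-6Lx+3x²+a²)/(6LEI)  [x>a] = -(-10)·(8/3)·(2·4²-6·4·(16/5)+3·(16/5)²+(8/3)²)/(6·4·100000) = -98/1265625 rad
Superposition: θ = Σ θ_i = 23183/101250000 rad ≈ 0.000229 rad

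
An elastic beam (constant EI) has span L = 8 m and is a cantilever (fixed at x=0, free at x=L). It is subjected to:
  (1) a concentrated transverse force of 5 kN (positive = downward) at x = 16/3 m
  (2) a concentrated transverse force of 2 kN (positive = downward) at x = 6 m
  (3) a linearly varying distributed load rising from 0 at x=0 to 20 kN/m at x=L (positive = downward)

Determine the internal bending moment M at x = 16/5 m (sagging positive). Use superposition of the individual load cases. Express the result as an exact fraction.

M(16/5) = -15044/75 kN·m

Load 1 — point force P=5 kN at a=16/3 m (b=L-a=8/3):
  M_1 = -P(a-x)  [x≤a] = -5·((16/3)-(16/5)) = -32/3 kN·m
Load 2 — point force P=2 kN at a=6 m (b=L-a=2):
  M_2 = -P(a-x)  [x≤a] = -2·(6-(16/5)) = -28/5 kN·m
Load 3 — triangular load w₀=20 kN/m (0→w₀ over full span):
  M_3 = w₀Lx/2 - w₀L²/3 - w₀x³/(6L) = 20·8·(16/5)/2 - 20·8²/3 - 20·(16/5)³/(6·8) = -4608/25 kN·m
Superposition: M = Σ M_i = -15044/75 kN·m ≈ -200.586667 kN·m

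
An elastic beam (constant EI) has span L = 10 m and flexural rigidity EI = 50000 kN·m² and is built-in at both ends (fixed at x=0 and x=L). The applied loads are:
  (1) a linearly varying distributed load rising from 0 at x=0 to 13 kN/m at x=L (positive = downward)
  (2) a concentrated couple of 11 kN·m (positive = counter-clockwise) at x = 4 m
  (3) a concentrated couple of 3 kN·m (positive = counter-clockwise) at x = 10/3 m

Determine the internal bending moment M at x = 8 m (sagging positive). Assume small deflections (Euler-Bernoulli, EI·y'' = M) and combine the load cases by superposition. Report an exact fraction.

Load 1 — triangular load w₀=13 kN/m (0→w₀ over full span):
  M_1 = 3w₀Lx/20 - w₀L²/30 - w₀x³/(6L) = 3·13·10·8/20 - 13·10²/30 - 13·8³/(6·10) = 26/15 kN·m
Load 2 — applied couple M₀=11 kN·m at a=4 m (b=L-a=6):
  M_2 = R_Ax - M_A - M₀  [x>a] with R_A=198/125, M_A=33/25 = (198/125)·8 - (33/25) - 11 = 44/125 kN·m
Load 3 — applied couple M₀=3 kN·m at a=10/3 m (b=L-a=20/3):
  M_3 = R_Ax - M_A - M₀  [x>a] with R_A=2/5, M_A=0 = (2/5)·8 - 0 - 3 = 1/5 kN·m
Superposition: M = Σ M_i = 857/375 kN·m ≈ 2.285333 kN·m

M(8) = 857/375 kN·m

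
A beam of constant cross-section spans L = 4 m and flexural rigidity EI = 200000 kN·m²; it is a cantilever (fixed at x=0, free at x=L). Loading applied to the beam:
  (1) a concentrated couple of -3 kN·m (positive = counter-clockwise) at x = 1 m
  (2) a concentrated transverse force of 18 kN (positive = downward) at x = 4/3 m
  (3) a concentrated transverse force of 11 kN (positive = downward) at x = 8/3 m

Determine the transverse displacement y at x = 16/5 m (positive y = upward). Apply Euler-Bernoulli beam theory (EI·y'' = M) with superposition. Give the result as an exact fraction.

Load 1 — applied couple M₀=-3 kN·m at a=1 m (b=L-a=3):
  y_1 = M₀a(2x-a)/(2EI)  [x>a] = (-3)·1·(2·(16/5)-1)/(2·200000) = -81/2000000 m
Load 2 — point force P=18 kN at a=4/3 m (b=L-a=8/3):
  y_2 = -Pa²(3x-a)/(6EI)  [x>a] = -18·(4/3)²·(3·(16/5)-(4/3))/(6·200000) = -31/140625 m
Load 3 — point force P=11 kN at a=8/3 m (b=L-a=4/3):
  y_3 = -Pa²(3x-a)/(6EI)  [x>a] = -11·(8/3)²·(3·(16/5)-(8/3))/(6·200000) = -572/1265625 m
Superposition: y = Σ y_i = -115489/162000000 m ≈ -0.000713 m

y(16/5) = -115489/162000000 m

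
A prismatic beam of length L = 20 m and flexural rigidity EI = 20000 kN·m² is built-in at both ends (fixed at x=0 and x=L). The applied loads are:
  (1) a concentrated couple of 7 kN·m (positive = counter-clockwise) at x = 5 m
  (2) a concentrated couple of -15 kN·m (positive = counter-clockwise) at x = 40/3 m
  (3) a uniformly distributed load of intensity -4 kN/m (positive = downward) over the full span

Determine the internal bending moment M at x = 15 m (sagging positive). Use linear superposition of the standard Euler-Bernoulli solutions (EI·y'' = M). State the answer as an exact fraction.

Load 1 — applied couple M₀=7 kN·m at a=5 m (b=L-a=15):
  M_1 = R_Ax - M_A - M₀  [x>a] with R_A=63/160, M_A=-21/16 = (63/160)·15 - (-21/16) - 7 = 7/32 kN·m
Load 2 — applied couple M₀=-15 kN·m at a=40/3 m (b=L-a=20/3):
  M_2 = R_Ax - M_A - M₀  [x>a] with R_A=-1, M_A=-5 = (-1)·15 - (-5) - (-15) = 5 kN·m
Load 3 — uniform load w=-4 kN/m over full span:
  M_3 = wLx/2 - wL²/12 - wx²/2 = (-4)·20·15/2 - (-4)·20²/12 - (-4)·15²/2 = -50/3 kN·m
Superposition: M = Σ M_i = -1099/96 kN·m ≈ -11.447917 kN·m

M(15) = -1099/96 kN·m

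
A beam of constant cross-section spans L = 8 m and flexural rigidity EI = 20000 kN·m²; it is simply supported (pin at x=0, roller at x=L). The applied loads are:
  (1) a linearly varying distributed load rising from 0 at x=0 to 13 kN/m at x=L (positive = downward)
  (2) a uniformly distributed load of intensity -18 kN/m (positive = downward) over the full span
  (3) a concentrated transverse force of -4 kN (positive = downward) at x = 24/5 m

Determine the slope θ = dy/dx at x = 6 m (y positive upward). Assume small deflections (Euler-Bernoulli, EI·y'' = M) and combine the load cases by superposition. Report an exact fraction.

θ(6) = -813403/90000000 rad

Load 1 — triangular load w₀=13 kN/m (0→w₀ over full span):
  θ_1 = -w₀(7L⁴-30L²x²+15x⁴)/(360LEI) = -13·(7·8⁴-30·8²·6²+15·6⁴)/(360·8·20000) = 17069/3600000 rad
Load 2 — uniform load w=-18 kN/m over full span:
  θ_2 = -w(L³-6Lx²+4x³)/(24EI) = -(-18)·(8³-6·8·6²+4·6³)/(24·20000) = -33/2500 rad
Load 3 — point force P=-4 kN at a=24/5 m (b=L-a=16/5):
  θ_3 = -Pa(2L²-6Lx+3x²+a²)/(6LEI)  [x>a] = -(-4)·(24/5)·(2·8²-6·8·6+3·6²+(24/5)²)/(6·8·20000) = -181/312500 rad
Superposition: θ = Σ θ_i = -813403/90000000 rad ≈ -0.009038 rad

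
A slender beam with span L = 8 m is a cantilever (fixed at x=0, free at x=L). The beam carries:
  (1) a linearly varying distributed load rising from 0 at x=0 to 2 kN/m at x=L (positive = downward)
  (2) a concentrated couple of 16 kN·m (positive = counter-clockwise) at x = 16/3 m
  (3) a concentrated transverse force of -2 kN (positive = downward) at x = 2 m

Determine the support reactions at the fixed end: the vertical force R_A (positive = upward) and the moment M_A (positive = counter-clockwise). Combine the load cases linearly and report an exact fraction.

Load 1 — triangular load w₀=2 kN/m (0→w₀ over full span):
  R_A = w₀L/2 = 2·8/2 = 8 kN
  M_A = w₀L²/3 = 2·8²/3 = 128/3 kN·m
Load 2 — applied couple M₀=16 kN·m at a=16/3 m (b=L-a=8/3):
  R_A = 0 kN
  M_A = -M₀ = -16 kN·m
Load 3 — point force P=-2 kN at a=2 m (b=L-a=6):
  R_A = P = (-2) = -2 kN
  M_A = Pa = (-2)·2 = -4 kN·m
Superposition: R_A = 6 kN, M_A = 68/3 kN·m

R_A = 6 kN, M_A = 68/3 kN·m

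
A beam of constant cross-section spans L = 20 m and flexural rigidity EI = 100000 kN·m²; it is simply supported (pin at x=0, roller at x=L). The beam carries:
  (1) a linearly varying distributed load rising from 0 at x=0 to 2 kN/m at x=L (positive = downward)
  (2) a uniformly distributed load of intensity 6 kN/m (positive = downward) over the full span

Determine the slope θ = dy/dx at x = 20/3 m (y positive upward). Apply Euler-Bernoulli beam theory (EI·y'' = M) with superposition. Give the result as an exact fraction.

Load 1 — triangular load w₀=2 kN/m (0→w₀ over full span):
  θ_1 = -w₀(7L⁴-30L²x²+15x⁴)/(360LEI) = -2·(7·20⁴-30·20²·(20/3)²+15·(20/3)⁴)/(360·20·100000) = -52/30375 rad
Load 2 — uniform load w=6 kN/m over full span:
  θ_2 = -w(L³-6Lx²+4x³)/(24EI) = -6·(20³-6·20·(20/3)²+4·(20/3)³)/(24·100000) = -13/1350 rad
Superposition: θ = Σ θ_i = -689/60750 rad ≈ -0.011342 rad

θ(20/3) = -689/60750 rad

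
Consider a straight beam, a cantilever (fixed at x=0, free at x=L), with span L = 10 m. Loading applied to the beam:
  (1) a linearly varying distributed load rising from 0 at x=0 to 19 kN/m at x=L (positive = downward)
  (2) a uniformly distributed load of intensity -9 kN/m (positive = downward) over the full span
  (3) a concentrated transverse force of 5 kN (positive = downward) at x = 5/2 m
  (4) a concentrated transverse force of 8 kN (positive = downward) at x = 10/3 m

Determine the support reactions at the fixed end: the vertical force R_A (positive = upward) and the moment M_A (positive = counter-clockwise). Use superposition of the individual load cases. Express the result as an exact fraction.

R_A = 18 kN, M_A = 445/2 kN·m

Load 1 — triangular load w₀=19 kN/m (0→w₀ over full span):
  R_A = w₀L/2 = 19·10/2 = 95 kN
  M_A = w₀L²/3 = 19·10²/3 = 1900/3 kN·m
Load 2 — uniform load w=-9 kN/m over full span:
  R_A = wL = (-9)·10 = -90 kN
  M_A = wL²/2 = (-9)·10²/2 = -450 kN·m
Load 3 — point force P=5 kN at a=5/2 m (b=L-a=15/2):
  R_A = P = 5 kN
  M_A = Pa = 5·(5/2) = 25/2 kN·m
Load 4 — point force P=8 kN at a=10/3 m (b=L-a=20/3):
  R_A = P = 8 kN
  M_A = Pa = 8·(10/3) = 80/3 kN·m
Superposition: R_A = 18 kN, M_A = 445/2 kN·m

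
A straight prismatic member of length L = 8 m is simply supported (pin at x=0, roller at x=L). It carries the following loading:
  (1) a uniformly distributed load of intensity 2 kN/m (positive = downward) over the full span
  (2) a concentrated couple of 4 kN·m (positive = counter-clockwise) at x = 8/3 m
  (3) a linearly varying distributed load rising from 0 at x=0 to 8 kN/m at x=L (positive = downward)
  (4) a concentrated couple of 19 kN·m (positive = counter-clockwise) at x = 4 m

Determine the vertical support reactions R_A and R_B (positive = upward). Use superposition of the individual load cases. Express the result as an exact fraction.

R_A = 517/24 kN, R_B = 635/24 kN

Load 1 — uniform load w=2 kN/m over full span:
  R_A = wL/2 = 2·8/2 = 8 kN
  R_B = wL/2 = 2·8/2 = 8 kN
Load 2 — applied couple M₀=4 kN·m at a=8/3 m (b=L-a=16/3):
  R_A = M₀/L = 4/8 = 1/2 kN
  R_B = -M₀/L = -4/8 = -1/2 kN
Load 3 — triangular load w₀=8 kN/m (0→w₀ over full span):
  R_A = w₀L/6 = 8·8/6 = 32/3 kN
  R_B = w₀L/3 = 8·8/3 = 64/3 kN
Load 4 — applied couple M₀=19 kN·m at a=4 m (b=L-a=4):
  R_A = M₀/L = 19/8 kN
  R_B = -M₀/L = -19/8 kN
Superposition: R_A = 517/24 kN, R_B = 635/24 kN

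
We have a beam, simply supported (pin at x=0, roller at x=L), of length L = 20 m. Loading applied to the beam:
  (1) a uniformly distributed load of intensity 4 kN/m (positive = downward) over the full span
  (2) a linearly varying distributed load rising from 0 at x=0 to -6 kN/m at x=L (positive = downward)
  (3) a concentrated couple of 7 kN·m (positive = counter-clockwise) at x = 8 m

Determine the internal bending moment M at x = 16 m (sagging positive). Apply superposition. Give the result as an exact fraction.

Load 1 — uniform load w=4 kN/m over full span:
  M_1 = wx(L-x)/2 = 4·16·(20-16)/2 = 128 kN·m
Load 2 — triangular load w₀=-6 kN/m (0→w₀ over full span):
  M_2 = w₀Lx/6 - w₀x³/(6L) = (-6)·20·16/6 - (-6)·16³/(6·20) = -576/5 kN·m
Load 3 — applied couple M₀=7 kN·m at a=8 m (b=L-a=12):
  M_3 = M₀x/L - M₀  [x>a] = 7·16/20 - 7 = -7/5 kN·m
Superposition: M = Σ M_i = 57/5 kN·m ≈ 11.400000 kN·m

M(16) = 57/5 kN·m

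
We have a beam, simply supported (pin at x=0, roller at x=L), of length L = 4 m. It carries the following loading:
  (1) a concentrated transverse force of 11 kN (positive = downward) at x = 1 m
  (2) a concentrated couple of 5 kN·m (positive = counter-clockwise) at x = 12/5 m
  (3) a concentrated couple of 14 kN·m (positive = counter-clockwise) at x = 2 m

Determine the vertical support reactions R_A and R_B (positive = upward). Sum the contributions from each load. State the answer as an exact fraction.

Load 1 — point force P=11 kN at a=1 m (b=L-a=3):
  R_A = Pb/L = 11·3/4 = 33/4 kN
  R_B = Pa/L = 11·1/4 = 11/4 kN
Load 2 — applied couple M₀=5 kN·m at a=12/5 m (b=L-a=8/5):
  R_A = M₀/L = 5/4 kN
  R_B = -M₀/L = -5/4 kN
Load 3 — applied couple M₀=14 kN·m at a=2 m (b=L-a=2):
  R_A = M₀/L = 14/4 = 7/2 kN
  R_B = -M₀/L = -14/4 = -7/2 kN
Superposition: R_A = 13 kN, R_B = -2 kN

R_A = 13 kN, R_B = -2 kN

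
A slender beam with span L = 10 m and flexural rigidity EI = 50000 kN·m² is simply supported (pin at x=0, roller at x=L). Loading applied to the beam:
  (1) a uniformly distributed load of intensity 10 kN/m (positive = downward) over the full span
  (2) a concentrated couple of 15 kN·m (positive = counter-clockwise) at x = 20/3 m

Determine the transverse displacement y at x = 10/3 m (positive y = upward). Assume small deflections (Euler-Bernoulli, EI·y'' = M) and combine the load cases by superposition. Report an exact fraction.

y(10/3) = -229/9720 m

Load 1 — uniform load w=10 kN/m over full span:
  y_1 = -wx(L³-2Lx²+x³)/(24EI) = -10·(10/3)·(10³-2·10·(10/3)²+(10/3)³)/(24·50000) = -11/486 m
Load 2 — applied couple M₀=15 kN·m at a=20/3 m (b=L-a=10/3):
  y_2 = (M₀x³/(6L)+C₁x)/EI  [x≤a] with C₁=M₀(3b²-L²)/(6L)=-50/3 = (15·(10/3)³/(6·10)+(-50/3)·(10/3))/50000 = -1/1080 m
Superposition: y = Σ y_i = -229/9720 m ≈ -0.023560 m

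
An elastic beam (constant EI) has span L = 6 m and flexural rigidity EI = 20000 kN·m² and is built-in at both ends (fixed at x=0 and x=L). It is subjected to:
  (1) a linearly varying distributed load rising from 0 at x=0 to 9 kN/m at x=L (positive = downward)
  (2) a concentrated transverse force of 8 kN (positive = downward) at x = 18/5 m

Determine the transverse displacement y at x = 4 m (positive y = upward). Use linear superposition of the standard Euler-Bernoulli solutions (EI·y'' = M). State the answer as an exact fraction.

y(4) = -77/78125 m

Load 1 — triangular load w₀=9 kN/m (0→w₀ over full span):
  y_1 = -w₀x²(L-x)²(x+2L)/(120LEI) = -9·4²·(6-4)²·(4+2·6)/(120·6·20000) = -2/3125 m
Load 2 — point force P=8 kN at a=18/5 m (b=L-a=12/5):
  y_2 = -Pa²(L-x)²(3bL-(3b+a)(L-x))/(6L³EI)  [x>a] = -8·(18/5)²·(6-4)²·(3·(12/5)·6-(3·(12/5)+(18/5))·(6-4))/(6·6³·20000) = -27/78125 m
Superposition: y = Σ y_i = -77/78125 m ≈ -0.000986 m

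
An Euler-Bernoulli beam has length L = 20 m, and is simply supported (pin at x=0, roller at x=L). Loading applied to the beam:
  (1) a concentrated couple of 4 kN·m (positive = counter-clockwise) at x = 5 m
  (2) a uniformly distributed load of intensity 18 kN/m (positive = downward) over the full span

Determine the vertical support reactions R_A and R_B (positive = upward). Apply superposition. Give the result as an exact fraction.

R_A = 901/5 kN, R_B = 899/5 kN

Load 1 — applied couple M₀=4 kN·m at a=5 m (b=L-a=15):
  R_A = M₀/L = 4/20 = 1/5 kN
  R_B = -M₀/L = -4/20 = -1/5 kN
Load 2 — uniform load w=18 kN/m over full span:
  R_A = wL/2 = 18·20/2 = 180 kN
  R_B = wL/2 = 18·20/2 = 180 kN
Superposition: R_A = 901/5 kN, R_B = 899/5 kN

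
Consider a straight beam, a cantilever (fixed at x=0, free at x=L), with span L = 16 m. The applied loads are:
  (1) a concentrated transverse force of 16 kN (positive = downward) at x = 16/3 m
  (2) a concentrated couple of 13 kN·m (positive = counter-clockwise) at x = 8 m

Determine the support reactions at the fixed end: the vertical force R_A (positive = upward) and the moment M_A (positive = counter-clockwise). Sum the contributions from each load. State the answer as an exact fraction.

R_A = 16 kN, M_A = 217/3 kN·m

Load 1 — point force P=16 kN at a=16/3 m (b=L-a=32/3):
  R_A = P = 16 kN
  M_A = Pa = 16·(16/3) = 256/3 kN·m
Load 2 — applied couple M₀=13 kN·m at a=8 m (b=L-a=8):
  R_A = 0 kN
  M_A = -M₀ = -13 kN·m
Superposition: R_A = 16 kN, M_A = 217/3 kN·m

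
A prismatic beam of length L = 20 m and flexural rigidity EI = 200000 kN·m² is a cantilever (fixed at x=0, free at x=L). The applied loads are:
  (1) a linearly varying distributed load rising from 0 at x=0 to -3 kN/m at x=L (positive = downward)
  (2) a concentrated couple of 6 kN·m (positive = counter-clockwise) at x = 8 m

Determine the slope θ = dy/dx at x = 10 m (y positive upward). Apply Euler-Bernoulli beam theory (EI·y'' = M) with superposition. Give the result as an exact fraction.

θ(10) = 5221/400000 rad

Load 1 — triangular load w₀=-3 kN/m (0→w₀ over full span):
  θ_1 = (w₀Lx²/4-w₀L²x/3-w₀x⁴/(24L))/EI = ((-3)·20·10²/4-(-3)·20²·10/3-(-3)·10⁴/(24·20))/200000 = 41/3200 rad
Load 2 — applied couple M₀=6 kN·m at a=8 m (b=L-a=12):
  θ_2 = M₀a/EI  [x>a] = 6·8/200000 = 3/12500 rad
Superposition: θ = Σ θ_i = 5221/400000 rad ≈ 0.013052 rad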